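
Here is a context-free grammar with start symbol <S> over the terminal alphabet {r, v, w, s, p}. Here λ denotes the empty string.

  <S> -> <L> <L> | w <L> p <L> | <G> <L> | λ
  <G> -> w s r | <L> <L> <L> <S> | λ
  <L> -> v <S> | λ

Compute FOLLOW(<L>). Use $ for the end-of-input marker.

{$, p, v, w}

FIRST(<L>) = {λ, v}
FIRST(<S>) = {λ, v, w}  (via <L> <L>, <G> <L>)
FIRST(<G>) = {λ, v, w}  (via <L> <L> <L> <S>)
FOLLOW(<S>) includes $ since <S> is the start symbol.
FOLLOW(<S>): in <G>-><L> <L> <L> <S>, the suffix after <S> is empty, so FOLLOW(<S>) ⊇ FOLLOW(<G>) = {$, p, v, w}; in <L>->v <S>, the suffix after <S> is empty, so FOLLOW(<S>) ⊇ FOLLOW(<L>) = {$, p, v, w}. Thus FOLLOW(<S>) = {$, p, v, w}.
FOLLOW(<G>): in <S>-><G> <L>, <G> is followed by <L> with FIRST {λ, v}; in <S>-><G> <L>, the suffix after <G> is nullable, so FOLLOW(<G>) ⊇ FOLLOW(<S>) = {$, p, v, w}. Thus FOLLOW(<G>) = {$, p, v, w}.
FOLLOW(<L>): in <S>-><L> <L> (occurrence 1), <L> is followed by <L> with FIRST {λ, v}; in <S>-><L> <L> (occurrence 1), the suffix after <L> is nullable, so FOLLOW(<L>) ⊇ FOLLOW(<S>) = {$, p, v, w}; in <S>-><L> <L> (occurrence 2), the suffix after <L> is empty, so FOLLOW(<L>) ⊇ FOLLOW(<S>) = {$, p, v, w}; in <S>->w <L> p <L> (occurrence 1), <L> is followed by p <L> with FIRST {p}; in <S>->w <L> p <L> (occurrence 2), the suffix after <L> is empty, so FOLLOW(<L>) ⊇ FOLLOW(<S>) = {$, p, v, w}; in <S>-><G> <L>, the suffix after <L> is empty, so FOLLOW(<L>) ⊇ FOLLOW(<S>) = {$, p, v, w}; in <G>-><L> <L> <L> <S> (occurrence 1), <L> is followed by <L> <L> <S> with FIRST {λ, v, w}; in <G>-><L> <L> <L> <S> (occurrence 1), the suffix after <L> is nullable, so FOLLOW(<L>) ⊇ FOLLOW(<G>) = {$, p, v, w}; in <G>-><L> <L> <L> <S> (occurrence 2), <L> is followed by <L> <S> with FIRST {λ, v, w}; in <G>-><L> <L> <L> <S> (occurrence 2), the suffix after <L> is nullable, so FOLLOW(<L>) ⊇ FOLLOW(<G>) = {$, p, v, w}; in <G>-><L> <L> <L> <S> (occurrence 3), <L> is followed by <S> with FIRST {λ, v, w}; in <G>-><L> <L> <L> <S> (occurrence 3), the suffix after <L> is nullable, so FOLLOW(<L>) ⊇ FOLLOW(<G>) = {$, p, v, w}. Thus FOLLOW(<L>) = {$, p, v, w}.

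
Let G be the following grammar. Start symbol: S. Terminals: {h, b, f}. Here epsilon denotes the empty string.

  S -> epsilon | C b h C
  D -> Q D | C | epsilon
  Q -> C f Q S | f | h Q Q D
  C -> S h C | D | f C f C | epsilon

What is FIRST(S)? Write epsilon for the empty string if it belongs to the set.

FIRST(S) = {epsilon, b, f, h}  (via C b h C)
FIRST(D) = {epsilon, b, f, h}  (via Q D, C)
FIRST(C) = {epsilon, b, f, h}  (via S h C, D)
FIRST(Q) = {b, f, h}  (via C f Q S)

{epsilon, b, f, h}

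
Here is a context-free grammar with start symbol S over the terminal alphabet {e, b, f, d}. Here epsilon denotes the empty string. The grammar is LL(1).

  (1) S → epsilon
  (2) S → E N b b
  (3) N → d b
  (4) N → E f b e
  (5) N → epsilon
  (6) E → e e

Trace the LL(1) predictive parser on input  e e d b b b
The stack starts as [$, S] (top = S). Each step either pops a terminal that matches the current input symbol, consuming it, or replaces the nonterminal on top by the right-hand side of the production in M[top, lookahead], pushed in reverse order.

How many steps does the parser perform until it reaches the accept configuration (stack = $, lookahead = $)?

step 1: stack=$ S  input=e e d b b b $  — expand S → E N b b
step 2: stack=$ b b N E  input=e e d b b b $  — expand E → e e
step 3: stack=$ b b N e e  input=e e d b b b $  — match e
step 4: stack=$ b b N e  input=e d b b b $  — match e
step 5: stack=$ b b N  input=d b b b $  — expand N → d b
step 6: stack=$ b b b d  input=d b b b $  — match d
step 7: stack=$ b b b  input=b b b $  — match b
step 8: stack=$ b b  input=b b $  — match b
step 9: stack=$ b  input=b $  — match b
Accept reached after 9 steps.

9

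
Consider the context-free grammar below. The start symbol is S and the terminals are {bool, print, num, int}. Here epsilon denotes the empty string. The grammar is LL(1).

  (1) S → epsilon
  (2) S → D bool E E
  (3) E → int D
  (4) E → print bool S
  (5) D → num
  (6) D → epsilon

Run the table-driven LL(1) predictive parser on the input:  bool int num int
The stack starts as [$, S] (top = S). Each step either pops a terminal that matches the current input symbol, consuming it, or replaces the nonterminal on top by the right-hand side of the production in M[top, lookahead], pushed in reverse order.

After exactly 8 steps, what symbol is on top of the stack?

step 1: stack=$ S  input=bool int num int $  — expand S → D bool E E
step 2: stack=$ E E bool D  input=bool int num int $  — expand D → epsilon
step 3: stack=$ E E bool  input=bool int num int $  — match bool
step 4: stack=$ E E  input=int num int $  — expand E → int D
step 5: stack=$ E D int  input=int num int $  — match int
step 6: stack=$ E D  input=num int $  — expand D → num
step 7: stack=$ E num  input=num int $  — match num
step 8: stack=$ E  input=int $  — expand E → int D
Stack after step 8: $ D int (top = int).

int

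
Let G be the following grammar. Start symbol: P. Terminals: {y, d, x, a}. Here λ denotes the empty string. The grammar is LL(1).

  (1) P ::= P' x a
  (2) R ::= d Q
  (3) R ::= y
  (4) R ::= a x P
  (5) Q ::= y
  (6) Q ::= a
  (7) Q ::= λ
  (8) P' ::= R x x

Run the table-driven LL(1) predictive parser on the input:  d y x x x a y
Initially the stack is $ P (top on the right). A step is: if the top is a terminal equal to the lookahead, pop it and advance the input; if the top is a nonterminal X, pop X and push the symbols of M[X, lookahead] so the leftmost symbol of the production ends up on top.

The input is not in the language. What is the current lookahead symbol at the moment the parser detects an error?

step 1: stack=$ P  input=d y x x x a y $  — expand P ::= P' x a
step 2: stack=$ a x P'  input=d y x x x a y $  — expand P' ::= R x x
step 3: stack=$ a x x x R  input=d y x x x a y $  — expand R ::= d Q
step 4: stack=$ a x x x Q d  input=d y x x x a y $  — match d
step 5: stack=$ a x x x Q  input=y x x x a y $  — expand Q ::= y
step 6: stack=$ a x x x y  input=y x x x a y $  — match y
step 7: stack=$ a x x x  input=x x x a y $  — match x
step 8: stack=$ a x x  input=x x a y $  — match x
step 9: stack=$ a x  input=x a y $  — match x
step 10: stack=$ a  input=a y $  — match a
step 11: stack=$  input=y $  — error: stack empty but input remains

y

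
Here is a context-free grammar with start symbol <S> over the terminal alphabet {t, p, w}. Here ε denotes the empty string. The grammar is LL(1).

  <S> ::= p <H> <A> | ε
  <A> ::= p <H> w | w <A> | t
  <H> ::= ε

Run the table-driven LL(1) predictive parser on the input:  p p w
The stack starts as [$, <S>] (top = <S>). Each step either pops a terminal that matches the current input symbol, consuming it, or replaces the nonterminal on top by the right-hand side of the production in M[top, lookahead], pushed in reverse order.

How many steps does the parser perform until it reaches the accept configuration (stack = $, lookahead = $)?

step 1: stack=$ <S>  input=p p w $  — expand <S> ::= p <H> <A>
step 2: stack=$ <A> <H> p  input=p p w $  — match p
step 3: stack=$ <A> <H>  input=p w $  — expand <H> ::= ε
step 4: stack=$ <A>  input=p w $  — expand <A> ::= p <H> w
step 5: stack=$ w <H> p  input=p w $  — match p
step 6: stack=$ w <H>  input=w $  — expand <H> ::= ε
step 7: stack=$ w  input=w $  — match w
Accept reached after 7 steps.

7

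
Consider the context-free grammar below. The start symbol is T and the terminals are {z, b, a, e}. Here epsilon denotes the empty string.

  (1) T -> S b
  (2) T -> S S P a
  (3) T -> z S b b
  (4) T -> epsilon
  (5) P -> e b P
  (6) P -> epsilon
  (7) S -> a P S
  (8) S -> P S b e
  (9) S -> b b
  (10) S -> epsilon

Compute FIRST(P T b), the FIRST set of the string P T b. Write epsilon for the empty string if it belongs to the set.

FIRST(P) = {epsilon, e}
FIRST(S) = {epsilon, a, b, e}  (via P S b e)
FIRST(T) = {epsilon, a, b, e, z}  (via S b, S S P a)
FIRST(P T b): take FIRST of each symbol in turn, carrying on past any symbol whose FIRST contains epsilon; result {a, b, e, z}.

{a, b, e, z}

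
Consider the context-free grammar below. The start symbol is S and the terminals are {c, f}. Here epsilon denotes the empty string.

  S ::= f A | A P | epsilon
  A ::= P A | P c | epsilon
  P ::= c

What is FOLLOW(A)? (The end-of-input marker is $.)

{$, c}

FIRST(P): from P::=c we get {c}. So FIRST(P) = {c}.
FIRST(A): from A::=P A we get {c}; from A::=P c we get {c}; from A::=epsilon we get {epsilon}. So FIRST(A) = {epsilon, c}.
FIRST(S): from S::=f A we get {f}; from S::=A P we get {c}; from S::=epsilon we get {epsilon}. So FIRST(S) = {epsilon, c, f}.
FOLLOW(S) includes $ since S is the start symbol.
FOLLOW(S): S appears on no right-hand side. Thus FOLLOW(S) = {$}.
FOLLOW(A): in S::=f A, the suffix after A is empty, so FOLLOW(A) ⊇ FOLLOW(S) = {$}; in S::=A P, A is followed by P with FIRST {c}; in A::=P A, the suffix after A is empty (adds nothing new). Thus FOLLOW(A) = {$, c}.
FOLLOW(P): in S::=A P, the suffix after P is empty, so FOLLOW(P) ⊇ FOLLOW(S) = {$}; in A::=P A, P is followed by A with FIRST {epsilon, c}; in A::=P A, the suffix after P is nullable, so FOLLOW(P) ⊇ FOLLOW(A) = {$, c}; in A::=P c, P is followed by c with FIRST {c}. Thus FOLLOW(P) = {$, c}.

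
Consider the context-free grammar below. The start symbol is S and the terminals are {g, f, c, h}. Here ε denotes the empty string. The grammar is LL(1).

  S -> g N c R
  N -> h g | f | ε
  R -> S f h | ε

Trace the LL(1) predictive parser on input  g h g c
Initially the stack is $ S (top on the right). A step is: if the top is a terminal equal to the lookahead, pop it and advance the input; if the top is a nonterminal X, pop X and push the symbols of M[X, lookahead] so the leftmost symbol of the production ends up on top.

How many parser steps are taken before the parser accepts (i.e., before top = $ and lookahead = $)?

step 1: stack=$ S  input=g h g c $  — expand S -> g N c R
step 2: stack=$ R c N g  input=g h g c $  — match g
step 3: stack=$ R c N  input=h g c $  — expand N -> h g
step 4: stack=$ R c g h  input=h g c $  — match h
step 5: stack=$ R c g  input=g c $  — match g
step 6: stack=$ R c  input=c $  — match c
step 7: stack=$ R  input=$  — expand R -> ε
Accept reached after 7 steps.

7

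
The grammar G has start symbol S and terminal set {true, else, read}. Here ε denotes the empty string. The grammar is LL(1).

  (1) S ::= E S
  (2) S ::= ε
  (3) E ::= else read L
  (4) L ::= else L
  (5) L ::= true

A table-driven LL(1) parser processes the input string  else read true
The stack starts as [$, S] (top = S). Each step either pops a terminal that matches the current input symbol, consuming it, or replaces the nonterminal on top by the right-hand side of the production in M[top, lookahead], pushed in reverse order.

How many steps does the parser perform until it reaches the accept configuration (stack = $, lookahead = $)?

     Stack            Input             Action
  1  $ S              else read true $  expand S ::= E S
  2  $ S E            else read true $  expand E ::= else read L
  3  $ S L read else  else read true $  match else
  4  $ S L read       read true $       match read
  5  $ S L            true $            expand L ::= true
  6  $ S true         true $            match true
  7  $ S              $                 expand S ::= ε
Accept reached after 7 steps.

7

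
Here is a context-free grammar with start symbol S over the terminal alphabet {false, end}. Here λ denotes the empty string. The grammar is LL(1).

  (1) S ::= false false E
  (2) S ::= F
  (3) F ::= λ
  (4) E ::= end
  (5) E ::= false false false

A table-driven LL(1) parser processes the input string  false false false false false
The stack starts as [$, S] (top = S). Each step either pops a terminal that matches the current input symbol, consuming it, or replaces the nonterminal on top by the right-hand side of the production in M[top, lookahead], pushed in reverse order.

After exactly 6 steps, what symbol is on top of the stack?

     Stack                Input                            Action
  1  $ S                  false false false false false $  expand S ::= false false E
  2  $ E false false      false false false false false $  match false
  3  $ E false            false false false false $        match false
  4  $ E                  false false false $              expand E ::= false false false
  5  $ false false false  false false false $              match false
  6  $ false false        false false $                    match false
Stack after step 6: $ false (top = false).

false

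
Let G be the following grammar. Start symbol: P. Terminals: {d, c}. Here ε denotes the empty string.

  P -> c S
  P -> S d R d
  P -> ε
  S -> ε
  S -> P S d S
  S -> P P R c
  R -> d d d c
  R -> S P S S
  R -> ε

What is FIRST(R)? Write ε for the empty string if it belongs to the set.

{ε, c, d}

FIRST(P): from P->c S we get {c}; from P->S d R d we get {c, d}; from P->ε we get {ε}. So FIRST(P) = {ε, c, d}.
FIRST(S): from S->ε we get {ε}; from S->P S d S we get {c, d}; from S->P P R c we get {c, d}. So FIRST(S) = {ε, c, d}.
FIRST(R): from R->d d d c we get {d}; from R->S P S S we get {ε, c, d}; from R->ε we get {ε}. So FIRST(R) = {ε, c, d}.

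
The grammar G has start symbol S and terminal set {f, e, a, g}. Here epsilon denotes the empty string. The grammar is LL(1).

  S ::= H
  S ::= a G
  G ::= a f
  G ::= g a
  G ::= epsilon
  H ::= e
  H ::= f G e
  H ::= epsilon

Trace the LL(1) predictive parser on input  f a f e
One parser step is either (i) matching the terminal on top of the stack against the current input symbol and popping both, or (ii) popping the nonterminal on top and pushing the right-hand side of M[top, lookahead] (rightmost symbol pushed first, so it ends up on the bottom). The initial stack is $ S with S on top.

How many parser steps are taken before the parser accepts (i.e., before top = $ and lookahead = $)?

step 1: stack=$ S  input=f a f e $  — expand S ::= H
step 2: stack=$ H  input=f a f e $  — expand H ::= f G e
step 3: stack=$ e G f  input=f a f e $  — match f
step 4: stack=$ e G  input=a f e $  — expand G ::= a f
step 5: stack=$ e f a  input=a f e $  — match a
step 6: stack=$ e f  input=f e $  — match f
step 7: stack=$ e  input=e $  — match e
Accept reached after 7 steps.

7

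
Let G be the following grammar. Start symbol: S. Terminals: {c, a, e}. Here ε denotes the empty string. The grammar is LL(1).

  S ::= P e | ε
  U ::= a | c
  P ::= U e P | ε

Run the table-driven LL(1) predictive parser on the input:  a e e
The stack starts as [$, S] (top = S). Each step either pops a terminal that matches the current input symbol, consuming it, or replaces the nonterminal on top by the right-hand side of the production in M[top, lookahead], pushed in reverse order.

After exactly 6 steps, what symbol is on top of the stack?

step 1: stack=$ S  input=a e e $  — expand S ::= P e
step 2: stack=$ e P  input=a e e $  — expand P ::= U e P
step 3: stack=$ e P e U  input=a e e $  — expand U ::= a
step 4: stack=$ e P e a  input=a e e $  — match a
step 5: stack=$ e P e  input=e e $  — match e
step 6: stack=$ e P  input=e $  — expand P ::= ε
Stack after step 6: $ e (top = e).

e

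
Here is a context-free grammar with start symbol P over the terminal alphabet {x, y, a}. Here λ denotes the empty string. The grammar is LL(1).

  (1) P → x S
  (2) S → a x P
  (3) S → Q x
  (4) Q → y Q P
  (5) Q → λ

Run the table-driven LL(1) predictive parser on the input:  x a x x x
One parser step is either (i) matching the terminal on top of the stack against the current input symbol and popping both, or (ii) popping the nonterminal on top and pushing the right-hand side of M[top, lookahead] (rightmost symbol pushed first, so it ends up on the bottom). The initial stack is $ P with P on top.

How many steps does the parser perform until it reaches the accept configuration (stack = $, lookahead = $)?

10

step 1: stack=$ P  input=x a x x x $  — expand P → x S
step 2: stack=$ S x  input=x a x x x $  — match x
step 3: stack=$ S  input=a x x x $  — expand S → a x P
step 4: stack=$ P x a  input=a x x x $  — match a
step 5: stack=$ P x  input=x x x $  — match x
step 6: stack=$ P  input=x x $  — expand P → x S
step 7: stack=$ S x  input=x x $  — match x
step 8: stack=$ S  input=x $  — expand S → Q x
step 9: stack=$ x Q  input=x $  — expand Q → λ
step 10: stack=$ x  input=x $  — match x
Accept reached after 10 steps.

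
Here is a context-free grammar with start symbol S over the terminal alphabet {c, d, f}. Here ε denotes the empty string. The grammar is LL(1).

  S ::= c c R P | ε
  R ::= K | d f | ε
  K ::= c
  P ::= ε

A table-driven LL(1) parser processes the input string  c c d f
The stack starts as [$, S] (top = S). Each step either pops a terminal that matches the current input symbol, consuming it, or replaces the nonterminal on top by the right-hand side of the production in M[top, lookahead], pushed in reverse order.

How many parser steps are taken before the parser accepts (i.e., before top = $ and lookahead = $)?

7

     Stack      Input      Action
  1  $ S        c c d f $  expand S ::= c c R P
  2  $ P R c c  c c d f $  match c
  3  $ P R c    c d f $    match c
  4  $ P R      d f $      expand R ::= d f
  5  $ P f d    d f $      match d
  6  $ P f      f $        match f
  7  $ P        $          expand P ::= ε
Accept reached after 7 steps.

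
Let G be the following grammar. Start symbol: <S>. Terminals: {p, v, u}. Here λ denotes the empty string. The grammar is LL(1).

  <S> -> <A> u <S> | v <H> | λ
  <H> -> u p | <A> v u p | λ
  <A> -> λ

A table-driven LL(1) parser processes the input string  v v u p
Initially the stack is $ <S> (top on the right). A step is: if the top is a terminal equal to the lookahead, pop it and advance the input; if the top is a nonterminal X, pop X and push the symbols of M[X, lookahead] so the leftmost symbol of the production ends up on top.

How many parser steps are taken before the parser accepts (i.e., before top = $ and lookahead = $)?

step 1: stack=$ <S>  input=v v u p $  — expand <S> -> v <H>
step 2: stack=$ <H> v  input=v v u p $  — match v
step 3: stack=$ <H>  input=v u p $  — expand <H> -> <A> v u p
step 4: stack=$ p u v <A>  input=v u p $  — expand <A> -> λ
step 5: stack=$ p u v  input=v u p $  — match v
step 6: stack=$ p u  input=u p $  — match u
step 7: stack=$ p  input=p $  — match p
Accept reached after 7 steps.

7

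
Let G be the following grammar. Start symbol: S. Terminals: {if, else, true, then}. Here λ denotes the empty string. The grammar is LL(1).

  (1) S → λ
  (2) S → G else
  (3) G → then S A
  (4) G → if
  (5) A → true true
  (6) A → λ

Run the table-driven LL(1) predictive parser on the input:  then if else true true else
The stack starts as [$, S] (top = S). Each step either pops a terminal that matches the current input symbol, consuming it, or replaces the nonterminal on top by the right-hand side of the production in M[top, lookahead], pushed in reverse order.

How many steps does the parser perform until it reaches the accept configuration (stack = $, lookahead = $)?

step 1: stack=$ S  input=then if else true true else $  — expand S → G else
step 2: stack=$ else G  input=then if else true true else $  — expand G → then S A
step 3: stack=$ else A S then  input=then if else true true else $  — match then
step 4: stack=$ else A S  input=if else true true else $  — expand S → G else
step 5: stack=$ else A else G  input=if else true true else $  — expand G → if
step 6: stack=$ else A else if  input=if else true true else $  — match if
step 7: stack=$ else A else  input=else true true else $  — match else
step 8: stack=$ else A  input=true true else $  — expand A → true true
step 9: stack=$ else true true  input=true true else $  — match true
step 10: stack=$ else true  input=true else $  — match true
step 11: stack=$ else  input=else $  — match else
Accept reached after 11 steps.

11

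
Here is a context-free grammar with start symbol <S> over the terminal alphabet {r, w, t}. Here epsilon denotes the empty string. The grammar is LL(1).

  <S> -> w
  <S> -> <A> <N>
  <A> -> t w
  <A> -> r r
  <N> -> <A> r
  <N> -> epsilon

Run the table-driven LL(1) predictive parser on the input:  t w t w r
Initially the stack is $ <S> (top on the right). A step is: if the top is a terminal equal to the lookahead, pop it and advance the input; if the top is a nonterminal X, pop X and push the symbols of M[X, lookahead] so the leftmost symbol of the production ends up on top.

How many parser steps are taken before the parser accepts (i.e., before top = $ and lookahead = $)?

9

     Stack      Input        Action
  1  $ <S>      t w t w r $  expand <S> -> <A> <N>
  2  $ <N> <A>  t w t w r $  expand <A> -> t w
  3  $ <N> w t  t w t w r $  match t
  4  $ <N> w    w t w r $    match w
  5  $ <N>      t w r $      expand <N> -> <A> r
  6  $ r <A>    t w r $      expand <A> -> t w
  7  $ r w t    t w r $      match t
  8  $ r w      w r $        match w
  9  $ r        r $          match r
Accept reached after 9 steps.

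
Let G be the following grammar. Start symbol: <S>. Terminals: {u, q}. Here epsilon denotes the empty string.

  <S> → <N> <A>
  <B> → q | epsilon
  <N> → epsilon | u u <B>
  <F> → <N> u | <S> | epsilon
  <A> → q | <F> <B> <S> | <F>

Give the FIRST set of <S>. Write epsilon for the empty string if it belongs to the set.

FIRST(<B>) = {epsilon, q}
FIRST(<N>) = {epsilon, u}
FIRST(<S>) = {epsilon, q, u}  (via <N> <A>)
FIRST(<F>) = {epsilon, q, u}  (via <N> u, <S>)
FIRST(<A>) = {epsilon, q, u}  (via <F> <B> <S>, <F>)

{epsilon, q, u}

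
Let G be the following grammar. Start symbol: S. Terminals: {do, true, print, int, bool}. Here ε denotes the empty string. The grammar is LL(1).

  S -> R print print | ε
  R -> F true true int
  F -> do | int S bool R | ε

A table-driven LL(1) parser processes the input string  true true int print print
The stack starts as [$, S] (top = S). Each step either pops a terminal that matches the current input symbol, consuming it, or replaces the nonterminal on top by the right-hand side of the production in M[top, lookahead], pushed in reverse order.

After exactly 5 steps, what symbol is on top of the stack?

step 1: stack=$ S  input=true true int print print $  — expand S -> R print print
step 2: stack=$ print print R  input=true true int print print $  — expand R -> F true true int
step 3: stack=$ print print int true true F  input=true true int print print $  — expand F -> ε
step 4: stack=$ print print int true true  input=true true int print print $  — match true
step 5: stack=$ print print int true  input=true int print print $  — match true
Stack after step 5: $ print print int (top = int).

int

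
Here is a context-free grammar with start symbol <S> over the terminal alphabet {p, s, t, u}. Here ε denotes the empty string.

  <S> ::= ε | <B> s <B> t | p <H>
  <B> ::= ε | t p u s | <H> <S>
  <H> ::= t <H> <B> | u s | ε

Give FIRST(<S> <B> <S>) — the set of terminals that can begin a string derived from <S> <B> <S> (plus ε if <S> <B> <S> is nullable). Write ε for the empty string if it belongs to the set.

{ε, p, s, t, u}

FIRST(<H>) = {ε, t, u}
FIRST(<S>) = {ε, p, s, t, u}  (via <B> s <B> t)
FIRST(<B>) = {ε, p, s, t, u}  (via <H> <S>)
FIRST(<S> <B> <S>): take FIRST of each symbol in turn, carrying on past any symbol whose FIRST contains ε; result {ε, p, s, t, u}.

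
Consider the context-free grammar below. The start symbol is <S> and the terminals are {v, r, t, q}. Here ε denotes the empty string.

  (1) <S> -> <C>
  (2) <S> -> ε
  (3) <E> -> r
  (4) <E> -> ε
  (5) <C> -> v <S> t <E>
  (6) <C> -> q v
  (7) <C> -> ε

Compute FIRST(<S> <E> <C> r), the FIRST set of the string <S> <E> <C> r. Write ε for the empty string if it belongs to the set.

FIRST(<E>): from <E>->r we get {r}; from <E>->ε we get {ε}. So FIRST(<E>) = {ε, r}.
FIRST(<C>): from <C>->v <S> t <E> we get {v}; from <C>->q v we get {q}; from <C>->ε we get {ε}. So FIRST(<C>) = {ε, q, v}.
FIRST(<S>): from <S>-><C> we get {ε, q, v}; from <S>->ε we get {ε}. So FIRST(<S>) = {ε, q, v}.
FIRST(<S> <E> <C> r): take FIRST of each symbol in turn, carrying on past any symbol whose FIRST contains ε; result {q, r, v}.

{q, r, v}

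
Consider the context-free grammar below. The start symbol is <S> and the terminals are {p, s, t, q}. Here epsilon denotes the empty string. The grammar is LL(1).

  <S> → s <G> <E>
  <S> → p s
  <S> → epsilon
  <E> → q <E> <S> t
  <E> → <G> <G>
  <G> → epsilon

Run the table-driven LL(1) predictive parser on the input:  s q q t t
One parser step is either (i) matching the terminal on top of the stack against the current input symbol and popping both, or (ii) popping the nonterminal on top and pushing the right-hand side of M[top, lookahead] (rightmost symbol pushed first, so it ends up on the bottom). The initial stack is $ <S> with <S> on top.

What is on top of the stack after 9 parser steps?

step 1: stack=$ <S>  input=s q q t t $  — expand <S> → s <G> <E>
step 2: stack=$ <E> <G> s  input=s q q t t $  — match s
step 3: stack=$ <E> <G>  input=q q t t $  — expand <G> → epsilon
step 4: stack=$ <E>  input=q q t t $  — expand <E> → q <E> <S> t
step 5: stack=$ t <S> <E> q  input=q q t t $  — match q
step 6: stack=$ t <S> <E>  input=q t t $  — expand <E> → q <E> <S> t
step 7: stack=$ t <S> t <S> <E> q  input=q t t $  — match q
step 8: stack=$ t <S> t <S> <E>  input=t t $  — expand <E> → <G> <G>
step 9: stack=$ t <S> t <S> <G> <G>  input=t t $  — expand <G> → epsilon
Stack after step 9: $ t <S> t <S> <G> (top = <G>).

<G>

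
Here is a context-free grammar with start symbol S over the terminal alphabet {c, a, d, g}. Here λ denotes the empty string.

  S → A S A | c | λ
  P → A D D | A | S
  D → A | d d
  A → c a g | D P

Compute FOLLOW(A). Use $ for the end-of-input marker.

FIRST(S) = {λ, c, d}  (via A S A)
FIRST(P) = {λ, c, d}  (via A D D, A, S)
FIRST(D) = {c, d}  (via A)
FIRST(A) = {c, d}  (via D P)
FOLLOW(S) includes $ since S is the start symbol.
FOLLOW(S): in S→A S A, S is followed by A with FIRST {c, d}; in P→S, the suffix after S is empty, so FOLLOW(S) ⊇ FOLLOW(P) = {$, c, d}. Thus FOLLOW(S) = {$, c, d}.
FOLLOW(P): in A→D P, the suffix after P is empty, so FOLLOW(P) ⊇ FOLLOW(A) = {$, c, d}. Thus FOLLOW(P) = {$, c, d}.
FOLLOW(D): in P→A D D (occurrence 1), D is followed by D with FIRST {c, d}; in P→A D D (occurrence 2), the suffix after D is empty, so FOLLOW(D) ⊇ FOLLOW(P) = {$, c, d}; in A→D P, D is followed by P with FIRST {λ, c, d}; in A→D P, the suffix after D is nullable, so FOLLOW(D) ⊇ FOLLOW(A) = {$, c, d}. Thus FOLLOW(D) = {$, c, d}.
FOLLOW(A): in S→A S A (occurrence 1), A is followed by S A with FIRST {c, d}; in S→A S A (occurrence 2), the suffix after A is empty, so FOLLOW(A) ⊇ FOLLOW(S) = {$, c, d}; in P→A D D, A is followed by D D with FIRST {c, d}; in P→A, the suffix after A is empty, so FOLLOW(A) ⊇ FOLLOW(P) = {$, c, d}; in D→A, the suffix after A is empty, so FOLLOW(A) ⊇ FOLLOW(D) = {$, c, d}. Thus FOLLOW(A) = {$, c, d}.

{$, c, d}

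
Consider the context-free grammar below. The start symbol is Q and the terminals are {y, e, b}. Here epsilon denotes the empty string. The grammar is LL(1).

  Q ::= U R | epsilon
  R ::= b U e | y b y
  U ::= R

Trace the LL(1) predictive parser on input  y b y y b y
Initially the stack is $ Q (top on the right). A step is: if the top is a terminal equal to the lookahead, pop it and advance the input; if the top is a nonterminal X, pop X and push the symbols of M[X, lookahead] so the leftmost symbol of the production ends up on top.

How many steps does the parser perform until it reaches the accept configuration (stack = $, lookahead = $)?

10

      Stack      Input          Action
   1  $ Q        y b y y b y $  expand Q ::= U R
   2  $ R U      y b y y b y $  expand U ::= R
   3  $ R R      y b y y b y $  expand R ::= y b y
   4  $ R y b y  y b y y b y $  match y
   5  $ R y b    b y y b y $    match b
   6  $ R y      y y b y $      match y
   7  $ R        y b y $        expand R ::= y b y
   8  $ y b y    y b y $        match y
   9  $ y b      b y $          match b
  10  $ y        y $            match y
Accept reached after 10 steps.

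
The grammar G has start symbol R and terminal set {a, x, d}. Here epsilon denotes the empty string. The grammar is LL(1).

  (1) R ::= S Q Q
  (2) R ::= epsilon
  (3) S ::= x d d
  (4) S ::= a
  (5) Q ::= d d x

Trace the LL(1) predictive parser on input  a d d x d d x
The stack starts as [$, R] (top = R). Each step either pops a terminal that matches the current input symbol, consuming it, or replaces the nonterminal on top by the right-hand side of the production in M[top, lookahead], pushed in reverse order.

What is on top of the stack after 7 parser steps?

step 1: stack=$ R  input=a d d x d d x $  — expand R ::= S Q Q
step 2: stack=$ Q Q S  input=a d d x d d x $  — expand S ::= a
step 3: stack=$ Q Q a  input=a d d x d d x $  — match a
step 4: stack=$ Q Q  input=d d x d d x $  — expand Q ::= d d x
step 5: stack=$ Q x d d  input=d d x d d x $  — match d
step 6: stack=$ Q x d  input=d x d d x $  — match d
step 7: stack=$ Q x  input=x d d x $  — match x
Stack after step 7: $ Q (top = Q).

Q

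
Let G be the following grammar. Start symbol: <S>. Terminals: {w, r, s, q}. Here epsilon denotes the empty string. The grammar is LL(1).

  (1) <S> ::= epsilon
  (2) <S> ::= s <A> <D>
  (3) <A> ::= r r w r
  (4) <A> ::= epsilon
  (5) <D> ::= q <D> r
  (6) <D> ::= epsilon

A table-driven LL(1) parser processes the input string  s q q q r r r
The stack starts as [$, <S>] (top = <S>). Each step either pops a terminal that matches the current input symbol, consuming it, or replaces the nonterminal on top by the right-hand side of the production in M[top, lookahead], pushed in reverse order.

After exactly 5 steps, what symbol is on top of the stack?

     Stack        Input            Action
  1  $ <S>        s q q q r r r $  expand <S> ::= s <A> <D>
  2  $ <D> <A> s  s q q q r r r $  match s
  3  $ <D> <A>    q q q r r r $    expand <A> ::= epsilon
  4  $ <D>        q q q r r r $    expand <D> ::= q <D> r
  5  $ r <D> q    q q q r r r $    match q
Stack after step 5: $ r <D> (top = <D>).

<D>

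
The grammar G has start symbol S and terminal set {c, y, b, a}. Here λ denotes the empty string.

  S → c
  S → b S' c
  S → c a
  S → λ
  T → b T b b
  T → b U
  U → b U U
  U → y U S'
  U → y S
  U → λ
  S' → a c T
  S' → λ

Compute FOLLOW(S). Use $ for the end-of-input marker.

FIRST(S): from S→c we get {c}; from S→b S' c we get {b}; from S→c a we get {c}; from S→λ we get {λ}. So FIRST(S) = {λ, b, c}.
FIRST(T): from T→b T b b we get {b}; from T→b U we get {b}. So FIRST(T) = {b}.
FIRST(U): from U→b U U we get {b}; from U→y U S' we get {y}; from U→y S we get {y}; from U→λ we get {λ}. So FIRST(U) = {λ, b, y}.
FIRST(S'): from S'→a c T we get {a}; from S'→λ we get {λ}. So FIRST(S') = {λ, a}.
FOLLOW(S) includes $ since S is the start symbol.
FOLLOW(S): in U→y S, the suffix after S is empty, so FOLLOW(S) ⊇ FOLLOW(U) = {a, b, c, y}. Thus FOLLOW(S) = {$, a, b, c, y}.
FOLLOW(T): in T→b T b b, T is followed by b b with FIRST {b}; in S'→a c T, the suffix after T is empty, so FOLLOW(T) ⊇ FOLLOW(S') = {a, b, c, y}. Thus FOLLOW(T) = {a, b, c, y}.
FOLLOW(U): in T→b U, the suffix after U is empty, so FOLLOW(U) ⊇ FOLLOW(T) = {a, b, c, y}; in U→b U U (occurrence 1), U is followed by U with FIRST {λ, b, y}; in U→b U U (occurrence 1), the suffix after U is nullable (adds nothing new); in U→b U U (occurrence 2), the suffix after U is empty (adds nothing new); in U→y U S', U is followed by S' with FIRST {λ, a}; in U→y U S', the suffix after U is nullable (adds nothing new). Thus FOLLOW(U) = {a, b, c, y}.
FOLLOW(S'): in S→b S' c, S' is followed by c with FIRST {c}; in U→y U S', the suffix after S' is empty, so FOLLOW(S') ⊇ FOLLOW(U) = {a, b, c, y}. Thus FOLLOW(S') = {a, b, c, y}.

{$, a, b, c, y}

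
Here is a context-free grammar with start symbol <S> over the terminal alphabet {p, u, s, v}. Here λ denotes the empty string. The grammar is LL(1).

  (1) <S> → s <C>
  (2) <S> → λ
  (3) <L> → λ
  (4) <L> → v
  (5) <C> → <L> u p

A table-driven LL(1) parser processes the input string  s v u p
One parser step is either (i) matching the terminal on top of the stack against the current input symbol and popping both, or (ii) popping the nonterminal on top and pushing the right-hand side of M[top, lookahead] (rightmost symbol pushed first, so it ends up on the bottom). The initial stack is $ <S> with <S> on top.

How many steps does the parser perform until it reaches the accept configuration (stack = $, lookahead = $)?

7

step 1: stack=$ <S>  input=s v u p $  — expand <S> → s <C>
step 2: stack=$ <C> s  input=s v u p $  — match s
step 3: stack=$ <C>  input=v u p $  — expand <C> → <L> u p
step 4: stack=$ p u <L>  input=v u p $  — expand <L> → v
step 5: stack=$ p u v  input=v u p $  — match v
step 6: stack=$ p u  input=u p $  — match u
step 7: stack=$ p  input=p $  — match p
Accept reached after 7 steps.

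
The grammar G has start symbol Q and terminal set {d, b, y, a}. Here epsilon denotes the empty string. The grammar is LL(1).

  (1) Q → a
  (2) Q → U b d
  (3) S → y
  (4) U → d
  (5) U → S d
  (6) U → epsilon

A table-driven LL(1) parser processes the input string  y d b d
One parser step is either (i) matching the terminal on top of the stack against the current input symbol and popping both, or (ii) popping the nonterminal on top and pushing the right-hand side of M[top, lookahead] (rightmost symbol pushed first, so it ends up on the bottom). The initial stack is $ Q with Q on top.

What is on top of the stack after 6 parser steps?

     Stack      Input      Action
  1  $ Q        y d b d $  expand Q → U b d
  2  $ d b U    y d b d $  expand U → S d
  3  $ d b d S  y d b d $  expand S → y
  4  $ d b d y  y d b d $  match y
  5  $ d b d    d b d $    match d
  6  $ d b      b d $      match b
Stack after step 6: $ d (top = d).

d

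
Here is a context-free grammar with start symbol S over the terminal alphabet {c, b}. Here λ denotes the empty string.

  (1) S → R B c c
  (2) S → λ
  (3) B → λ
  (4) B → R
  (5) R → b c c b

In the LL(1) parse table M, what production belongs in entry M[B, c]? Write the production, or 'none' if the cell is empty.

B → λ

FIRST(R) = {b}
FIRST(S) = {λ, b}  (via R B c c)
FIRST(B) = {λ, b}  (via R)
FOLLOW(S) includes $ since S is the start symbol.
FOLLOW(B): in S→R B c c, B is followed by c c with FIRST {c}. Thus FOLLOW(B) = {c}.
For B → λ: FIRST(λ) = {λ}, so it goes in M[B, t] for t ∈ {}; since λ ∈ FIRST, also for every t ∈ FOLLOW(B) = {c}.
For B → R: FIRST(R) = {b}, so it goes in M[B, t] for t ∈ {b}.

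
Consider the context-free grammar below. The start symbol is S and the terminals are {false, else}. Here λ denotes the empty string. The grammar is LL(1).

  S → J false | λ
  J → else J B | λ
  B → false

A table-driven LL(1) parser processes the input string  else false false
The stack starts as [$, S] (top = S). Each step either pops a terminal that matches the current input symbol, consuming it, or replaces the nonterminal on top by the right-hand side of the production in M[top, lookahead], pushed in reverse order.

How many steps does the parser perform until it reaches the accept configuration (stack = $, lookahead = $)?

     Stack             Input               Action
  1  $ S               else false false $  expand S → J false
  2  $ false J         else false false $  expand J → else J B
  3  $ false B J else  else false false $  match else
  4  $ false B J       false false $       expand J → λ
  5  $ false B         false false $       expand B → false
  6  $ false false     false false $       match false
  7  $ false           false $             match false
Accept reached after 7 steps.

7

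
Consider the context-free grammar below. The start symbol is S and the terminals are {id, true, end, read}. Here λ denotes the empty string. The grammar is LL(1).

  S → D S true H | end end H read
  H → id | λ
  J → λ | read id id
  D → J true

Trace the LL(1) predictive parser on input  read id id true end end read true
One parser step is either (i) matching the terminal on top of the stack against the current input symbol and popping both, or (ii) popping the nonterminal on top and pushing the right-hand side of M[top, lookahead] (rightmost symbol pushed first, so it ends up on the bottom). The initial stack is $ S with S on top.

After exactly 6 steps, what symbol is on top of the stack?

step 1: stack=$ S  input=read id id true end end read true $  — expand S → D S true H
step 2: stack=$ H true S D  input=read id id true end end read true $  — expand D → J true
step 3: stack=$ H true S true J  input=read id id true end end read true $  — expand J → read id id
step 4: stack=$ H true S true id id read  input=read id id true end end read true $  — match read
step 5: stack=$ H true S true id id  input=id id true end end read true $  — match id
step 6: stack=$ H true S true id  input=id true end end read true $  — match id
Stack after step 6: $ H true S true (top = true).

true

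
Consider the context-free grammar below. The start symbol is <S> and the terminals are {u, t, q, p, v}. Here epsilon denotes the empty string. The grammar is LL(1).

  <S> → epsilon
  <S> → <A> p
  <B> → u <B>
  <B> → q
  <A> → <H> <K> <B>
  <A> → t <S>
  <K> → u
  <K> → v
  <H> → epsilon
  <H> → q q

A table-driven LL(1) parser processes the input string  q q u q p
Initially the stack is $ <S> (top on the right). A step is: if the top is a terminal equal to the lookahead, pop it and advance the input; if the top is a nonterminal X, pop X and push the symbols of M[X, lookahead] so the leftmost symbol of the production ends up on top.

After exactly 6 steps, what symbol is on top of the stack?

     Stack            Input        Action
  1  $ <S>            q q u q p $  expand <S> → <A> p
  2  $ p <A>          q q u q p $  expand <A> → <H> <K> <B>
  3  $ p <B> <K> <H>  q q u q p $  expand <H> → q q
  4  $ p <B> <K> q q  q q u q p $  match q
  5  $ p <B> <K> q    q u q p $    match q
  6  $ p <B> <K>      u q p $      expand <K> → u
Stack after step 6: $ p <B> u (top = u).

u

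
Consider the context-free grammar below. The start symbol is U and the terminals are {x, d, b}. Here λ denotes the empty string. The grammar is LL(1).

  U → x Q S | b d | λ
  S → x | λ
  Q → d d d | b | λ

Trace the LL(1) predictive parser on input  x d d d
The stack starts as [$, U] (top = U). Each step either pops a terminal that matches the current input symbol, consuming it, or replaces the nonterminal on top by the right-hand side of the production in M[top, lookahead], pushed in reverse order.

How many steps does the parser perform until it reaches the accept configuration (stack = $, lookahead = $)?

     Stack      Input      Action
  1  $ U        x d d d $  expand U → x Q S
  2  $ S Q x    x d d d $  match x
  3  $ S Q      d d d $    expand Q → d d d
  4  $ S d d d  d d d $    match d
  5  $ S d d    d d $      match d
  6  $ S d      d $        match d
  7  $ S        $          expand S → λ
Accept reached after 7 steps.

7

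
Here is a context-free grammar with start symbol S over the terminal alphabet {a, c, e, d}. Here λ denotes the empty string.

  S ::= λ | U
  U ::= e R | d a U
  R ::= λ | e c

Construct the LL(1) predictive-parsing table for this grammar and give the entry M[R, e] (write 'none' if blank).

FIRST(U) = {d, e}
FIRST(R) = {λ, e}
FIRST(S) = {λ, d, e}  (via U)
FOLLOW(S) includes $ since S is the start symbol.
FOLLOW(U): in S::=U, the suffix after U is empty, so FOLLOW(U) ⊇ FOLLOW(S) = {$}; in U::=d a U, the suffix after U is empty (adds nothing new). Thus FOLLOW(U) = {$}.
FOLLOW(R): in U::=e R, the suffix after R is empty, so FOLLOW(R) ⊇ FOLLOW(U) = {$}. Thus FOLLOW(R) = {$}.
For R ::= λ: FIRST(λ) = {λ}, so it goes in M[R, t] for t ∈ {}; since λ ∈ FIRST, also for every t ∈ FOLLOW(R) = {$}.
For R ::= e c: FIRST(e c) = {e}, so it goes in M[R, t] for t ∈ {e}.

R ::= e c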